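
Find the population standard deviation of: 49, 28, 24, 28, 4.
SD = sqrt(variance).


Mean = 26.6000
Variance = 204.6400
SD = sqrt(204.6400) = 14.3052

SD = 14.3052


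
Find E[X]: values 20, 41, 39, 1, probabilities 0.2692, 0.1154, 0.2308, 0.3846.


E[X] = 20*0.2692 + 41*0.1154 + 39*0.2308 + 1*0.3846
= 5.3840 + 4.7314 + 9.0012 + 0.3846
= 19.5012

E[X] = 19.5012


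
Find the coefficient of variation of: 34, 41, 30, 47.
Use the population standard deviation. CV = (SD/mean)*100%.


Mean = 38.0000
SD = 6.5192
CV = (6.5192/38.0000)*100 = 17.1558%

CV = 17.1558%


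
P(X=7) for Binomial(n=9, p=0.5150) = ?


C(9,7) = 36
p^7 = 0.009608
(1-p)^2 = 0.235225
P = 36 * 0.009608 * 0.235225 = 0.0814

P(X=7) = 0.0814


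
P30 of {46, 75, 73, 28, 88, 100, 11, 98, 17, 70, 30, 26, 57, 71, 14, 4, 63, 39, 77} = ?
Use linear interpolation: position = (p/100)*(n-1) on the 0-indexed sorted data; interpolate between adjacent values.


Sorted: 4, 11, 14, 17, 26, 28, 30, 39, 46, 57, 63, 70, 71, 73, 75, 77, 88, 98, 100
n = 19
Index = 30/100 * 18 = 5.4000
Lower = data[5] = 28, Upper = data[6] = 30
P30 = 28 + 0.4000*(2) = 28.8000

P30 = 28.8000


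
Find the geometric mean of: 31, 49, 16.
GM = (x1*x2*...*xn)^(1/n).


Product = 31 × 49 × 16 = 24304
GM = 24304^(1/3) = 28.9663

GM = 28.9663


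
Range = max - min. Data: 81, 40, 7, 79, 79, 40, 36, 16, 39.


Max = 81, Min = 7
Range = 81 - 7 = 74

Range = 74


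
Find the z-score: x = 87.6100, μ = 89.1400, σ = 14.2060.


z = (87.6100 - 89.1400)/14.2060
= -1.5300/14.2060
= -0.1077

z = -0.1077


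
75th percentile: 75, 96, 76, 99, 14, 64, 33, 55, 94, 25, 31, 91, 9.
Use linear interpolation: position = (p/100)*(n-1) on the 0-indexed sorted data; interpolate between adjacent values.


Sorted: 9, 14, 25, 31, 33, 55, 64, 75, 76, 91, 94, 96, 99
n = 13
Index = 75/100 * 12 = 9.0000
Lower = data[9] = 91, Upper = data[10] = 94
P75 = 91 + 0*(3) = 91.0000

P75 = 91.0000


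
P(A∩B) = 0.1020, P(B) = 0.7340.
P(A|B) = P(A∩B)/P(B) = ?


P(A|B) = 0.1020/0.7340 = 0.1390

P(A|B) = 0.1390


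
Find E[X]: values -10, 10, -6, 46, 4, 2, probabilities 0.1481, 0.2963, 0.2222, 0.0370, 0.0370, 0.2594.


E[X] = -10*0.1481 + 10*0.2963 - 6*0.2222 + 46*0.0370 + 4*0.0370 + 2*0.2594
= -1.4810 + 2.9630 - 1.3332 + 1.7020 + 0.1480 + 0.5188
= 2.5176

E[X] = 2.5176


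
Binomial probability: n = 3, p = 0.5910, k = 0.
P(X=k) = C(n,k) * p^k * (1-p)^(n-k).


C(3,0) = 1
p^0 = 1.000000
(1-p)^3 = 0.068418
P = 1 * 1.000000 * 0.068418 = 0.0684

P(X=0) = 0.0684


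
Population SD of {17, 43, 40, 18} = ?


Mean = 29.5000
Variance = 145.2500
SD = sqrt(145.2500) = 12.0520

SD = 12.0520


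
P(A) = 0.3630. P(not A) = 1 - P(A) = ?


P(not A) = 1 - 0.3630 = 0.6370

P(not A) = 0.6370


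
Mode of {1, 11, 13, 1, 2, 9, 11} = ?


Frequencies: 1:2, 2:1, 9:1, 11:2, 13:1
Max frequency = 2
Mode = 1, 11

Mode = 1, 11


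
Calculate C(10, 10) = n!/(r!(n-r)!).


C(10,10) = 10!/(10! × 0!)
= 3628800/(3628800 × 1)
= 1

C(10,10) = 1


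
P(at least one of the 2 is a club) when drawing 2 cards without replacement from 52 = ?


P(at least one) = 1 - P(none)
P(none) = (39/52) × (38/51) = 0.558824
P(at least one) = 1 - 0.558824 = 0.4412

P = 0.4412


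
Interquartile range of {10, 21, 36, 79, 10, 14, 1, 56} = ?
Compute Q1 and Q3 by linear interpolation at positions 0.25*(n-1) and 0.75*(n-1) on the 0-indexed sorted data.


Sorted: 1, 10, 10, 14, 21, 36, 56, 79
Q1 (25th %ile) = 10.0000
Q3 (75th %ile) = 41.0000
IQR = 41.0000 - 10.0000 = 31.0000

IQR = 31.0000


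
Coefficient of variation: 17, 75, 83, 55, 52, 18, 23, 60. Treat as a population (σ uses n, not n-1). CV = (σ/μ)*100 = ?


Mean = 47.8750
SD = 24.1062
CV = (24.1062/47.8750)*100 = 50.3524%

CV = 50.3524%


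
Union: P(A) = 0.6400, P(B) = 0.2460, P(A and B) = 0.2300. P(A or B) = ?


P(A∪B) = 0.6400 + 0.2460 - 0.2300
= 0.8860 - 0.2300
= 0.6560

P(A∪B) = 0.6560


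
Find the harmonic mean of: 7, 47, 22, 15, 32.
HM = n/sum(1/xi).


Sum of reciprocals = 1/7 + 1/47 + 1/22 + 1/15 + 1/32 = 0.307505
HM = 5/0.307505 = 16.2599

HM = 16.2599


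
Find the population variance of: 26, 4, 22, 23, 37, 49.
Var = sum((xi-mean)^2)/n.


Mean = 26.8333
Squared deviations: 0.6944, 521.3611, 23.3611, 14.6944, 103.3611, 491.3611
Sum = 1154.8333
Variance = 1154.8333/6 = 192.4722

Variance = 192.4722


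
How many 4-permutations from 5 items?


P(5,4) = 5!/1!
= 120/1
= 120

P(5,4) = 120


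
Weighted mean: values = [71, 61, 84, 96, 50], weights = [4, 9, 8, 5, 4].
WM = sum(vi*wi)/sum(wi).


Numerator = 71*4 + 61*9 + 84*8 + 96*5 + 50*4 = 2185
Denominator = 4 + 9 + 8 + 5 + 4 = 30
WM = 2185/30 = 72.8333

WM = 72.8333


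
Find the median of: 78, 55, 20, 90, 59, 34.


Sorted: 20, 34, 55, 59, 78, 90
n = 6 (even)
Middle values: 55 and 59
Median = (55+59)/2 = 57.0000

Median = 57.0000


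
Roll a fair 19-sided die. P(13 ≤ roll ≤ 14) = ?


Favorable outcomes (13 ≤ roll ≤ 14): 2
Total outcomes = 19
P = 2/19 = 0.1053

P = 0.1053


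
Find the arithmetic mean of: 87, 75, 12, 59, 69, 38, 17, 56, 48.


Sum = 87 + 75 + 12 + 59 + 69 + 38 + 17 + 56 + 48 = 461
n = 9
Mean = 461/9 = 51.2222

Mean = 51.2222


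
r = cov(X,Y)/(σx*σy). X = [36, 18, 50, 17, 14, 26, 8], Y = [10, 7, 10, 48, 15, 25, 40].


Mean X = 24.1429, Mean Y = 22.1429
SD X = 13.442242, SD Y = 14.980259
Cov = -108.591837
r = -108.591837/(13.442242*14.980259) = -0.5393

r = -0.5393


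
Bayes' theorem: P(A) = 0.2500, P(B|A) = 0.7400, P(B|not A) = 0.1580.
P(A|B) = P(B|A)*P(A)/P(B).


P(B) = P(B|A)*P(A) + P(B|A')*P(A')
= 0.7400*0.2500 + 0.1580*0.7500
= 0.185000 + 0.118500 = 0.303500
P(A|B) = 0.185000/0.303500 = 0.6096

P(A|B) = 0.6096


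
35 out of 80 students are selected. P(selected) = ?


P = 35/80 = 0.4375

P = 0.4375


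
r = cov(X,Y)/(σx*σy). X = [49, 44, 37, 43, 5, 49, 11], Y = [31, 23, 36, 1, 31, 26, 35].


Mean X = 34.0000, Mean Y = 26.1429
SD X = 16.945290, SD Y = 11.115351
Cov = -71.714286
r = -71.714286/(16.945290*11.115351) = -0.3807

r = -0.3807


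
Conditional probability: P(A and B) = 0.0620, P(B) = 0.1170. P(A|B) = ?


P(A|B) = 0.0620/0.1170 = 0.5299

P(A|B) = 0.5299


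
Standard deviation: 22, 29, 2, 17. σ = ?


Mean = 17.5000
Variance = 98.2500
SD = sqrt(98.2500) = 9.9121

SD = 9.9121


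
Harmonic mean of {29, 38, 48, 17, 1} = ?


Sum of reciprocals = 1/29 + 1/38 + 1/48 + 1/17 + 1/1 = 1.140455
HM = 5/1.140455 = 4.3842

HM = 4.3842


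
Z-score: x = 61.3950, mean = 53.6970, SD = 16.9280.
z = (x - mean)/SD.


z = (61.3950 - 53.6970)/16.9280
= 7.6980/16.9280
= 0.4547

z = 0.4547


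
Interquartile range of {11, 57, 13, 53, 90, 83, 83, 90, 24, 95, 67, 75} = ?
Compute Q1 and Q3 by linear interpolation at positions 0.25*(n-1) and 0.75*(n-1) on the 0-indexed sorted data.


Sorted: 11, 13, 24, 53, 57, 67, 75, 83, 83, 90, 90, 95
Q1 (25th %ile) = 45.7500
Q3 (75th %ile) = 84.7500
IQR = 84.7500 - 45.7500 = 39.0000

IQR = 39.0000


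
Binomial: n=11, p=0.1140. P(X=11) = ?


C(11,11) = 1
p^11 = 4.226232e-11
(1-p)^0 = 1.000000
P = 1 * 4.226232e-11 * 1.000000 = 4.2262e-11

P(X=11) = 4.2262e-11


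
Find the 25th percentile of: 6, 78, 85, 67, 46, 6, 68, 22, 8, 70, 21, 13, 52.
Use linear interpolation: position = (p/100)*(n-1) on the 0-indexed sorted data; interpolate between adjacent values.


Sorted: 6, 6, 8, 13, 21, 22, 46, 52, 67, 68, 70, 78, 85
n = 13
Index = 25/100 * 12 = 3.0000
Lower = data[3] = 13, Upper = data[4] = 21
P25 = 13 + 0*(8) = 13.0000

P25 = 13.0000


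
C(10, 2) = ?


C(10,2) = 10!/(2! × 8!)
= 3628800/(2 × 40320)
= 45

C(10,2) = 45


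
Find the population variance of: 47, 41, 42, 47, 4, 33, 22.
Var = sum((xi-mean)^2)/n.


Mean = 33.7143
Squared deviations: 176.5102, 53.0816, 68.6531, 176.5102, 882.9388, 0.5102, 137.2245
Sum = 1495.4286
Variance = 1495.4286/7 = 213.6327

Variance = 213.6327


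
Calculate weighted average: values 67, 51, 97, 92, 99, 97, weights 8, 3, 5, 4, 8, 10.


Numerator = 67*8 + 51*3 + 97*5 + 92*4 + 99*8 + 97*10 = 3304
Denominator = 8 + 3 + 5 + 4 + 8 + 10 = 38
WM = 3304/38 = 86.9474

WM = 86.9474


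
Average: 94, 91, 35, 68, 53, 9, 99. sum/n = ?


Sum = 94 + 91 + 35 + 68 + 53 + 9 + 99 = 449
n = 7
Mean = 449/7 = 64.1429

Mean = 64.1429


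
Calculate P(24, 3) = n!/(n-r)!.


P(24,3) = 24!/21!
= 620448401733239439360000/51090942171709440000
= 12144

P(24,3) = 12144


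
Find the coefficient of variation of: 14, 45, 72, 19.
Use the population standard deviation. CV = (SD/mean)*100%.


Mean = 37.5000
SD = 23.1355
CV = (23.1355/37.5000)*100 = 61.6946%

CV = 61.6946%


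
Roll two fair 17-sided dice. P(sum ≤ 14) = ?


Total outcomes = 17×17 = 289
Favorable (sum ≤ 14): 91
P = 91/289 = 0.3149

P = 0.3149


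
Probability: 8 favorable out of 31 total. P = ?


P = 8/31 = 0.2581

P = 0.2581


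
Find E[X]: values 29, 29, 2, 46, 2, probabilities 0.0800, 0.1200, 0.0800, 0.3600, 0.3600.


E[X] = 29*0.0800 + 29*0.1200 + 2*0.0800 + 46*0.3600 + 2*0.3600
= 2.3200 + 3.4800 + 0.1600 + 16.5600 + 0.7200
= 23.2400

E[X] = 23.2400


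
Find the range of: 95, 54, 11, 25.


Max = 95, Min = 11
Range = 95 - 11 = 84

Range = 84


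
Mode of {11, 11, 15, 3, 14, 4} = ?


Frequencies: 3:1, 4:1, 11:2, 14:1, 15:1
Max frequency = 2
Mode = 11

Mode = 11


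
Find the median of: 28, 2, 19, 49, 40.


Sorted: 2, 19, 28, 40, 49
n = 5 (odd)
Middle value = 28

Median = 28


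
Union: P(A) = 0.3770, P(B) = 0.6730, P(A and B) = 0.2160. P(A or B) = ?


P(A∪B) = 0.3770 + 0.6730 - 0.2160
= 1.0500 - 0.2160
= 0.8340

P(A∪B) = 0.8340


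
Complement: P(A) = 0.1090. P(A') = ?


P(not A) = 1 - 0.1090 = 0.8910

P(not A) = 0.8910


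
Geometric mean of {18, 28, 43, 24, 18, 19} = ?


Product = 18 × 28 × 43 × 24 × 18 × 19 = 177883776
GM = 177883776^(1/6) = 23.7150

GM = 23.7150


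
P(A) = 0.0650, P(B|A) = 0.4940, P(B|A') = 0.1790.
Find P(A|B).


P(B) = P(B|A)*P(A) + P(B|A')*P(A')
= 0.4940*0.0650 + 0.1790*0.9350
= 0.032110 + 0.167365 = 0.199475
P(A|B) = 0.032110/0.199475 = 0.1610

P(A|B) = 0.1610


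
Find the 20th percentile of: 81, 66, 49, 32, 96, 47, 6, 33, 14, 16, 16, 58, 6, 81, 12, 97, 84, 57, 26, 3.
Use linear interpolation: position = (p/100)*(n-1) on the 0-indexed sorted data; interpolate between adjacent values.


Sorted: 3, 6, 6, 12, 14, 16, 16, 26, 32, 33, 47, 49, 57, 58, 66, 81, 81, 84, 96, 97
n = 20
Index = 20/100 * 19 = 3.8000
Lower = data[3] = 12, Upper = data[4] = 14
P20 = 12 + 0.8000*(2) = 13.6000

P20 = 13.6000


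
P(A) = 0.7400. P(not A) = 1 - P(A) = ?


P(not A) = 1 - 0.7400 = 0.2600

P(not A) = 0.2600


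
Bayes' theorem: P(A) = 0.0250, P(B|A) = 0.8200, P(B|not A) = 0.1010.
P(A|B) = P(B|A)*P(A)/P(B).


P(B) = P(B|A)*P(A) + P(B|A')*P(A')
= 0.8200*0.0250 + 0.1010*0.9750
= 0.020500 + 0.098475 = 0.118975
P(A|B) = 0.020500/0.118975 = 0.1723

P(A|B) = 0.1723


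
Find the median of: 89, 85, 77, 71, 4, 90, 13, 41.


Sorted: 4, 13, 41, 71, 77, 85, 89, 90
n = 8 (even)
Middle values: 71 and 77
Median = (71+77)/2 = 74.0000

Median = 74.0000


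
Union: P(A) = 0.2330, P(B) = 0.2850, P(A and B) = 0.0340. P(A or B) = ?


P(A∪B) = 0.2330 + 0.2850 - 0.0340
= 0.5180 - 0.0340
= 0.4840

P(A∪B) = 0.4840


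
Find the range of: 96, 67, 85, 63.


Max = 96, Min = 63
Range = 96 - 63 = 33

Range = 33


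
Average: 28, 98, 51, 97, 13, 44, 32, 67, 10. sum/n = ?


Sum = 28 + 98 + 51 + 97 + 13 + 44 + 32 + 67 + 10 = 440
n = 9
Mean = 440/9 = 48.8889

Mean = 48.8889


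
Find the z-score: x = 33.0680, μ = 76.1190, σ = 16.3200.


z = (33.0680 - 76.1190)/16.3200
= -43.0510/16.3200
= -2.6379

z = -2.6379


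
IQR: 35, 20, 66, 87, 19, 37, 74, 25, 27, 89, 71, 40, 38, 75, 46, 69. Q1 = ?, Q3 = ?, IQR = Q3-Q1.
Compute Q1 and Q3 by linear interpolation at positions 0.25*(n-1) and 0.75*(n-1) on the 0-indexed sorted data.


Sorted: 19, 20, 25, 27, 35, 37, 38, 40, 46, 66, 69, 71, 74, 75, 87, 89
Q1 (25th %ile) = 33.0000
Q3 (75th %ile) = 71.7500
IQR = 71.7500 - 33.0000 = 38.7500

IQR = 38.7500


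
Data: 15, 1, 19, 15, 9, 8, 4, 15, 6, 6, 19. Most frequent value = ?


Frequencies: 1:1, 4:1, 6:2, 8:1, 9:1, 15:3, 19:2
Max frequency = 3
Mode = 15

Mode = 15


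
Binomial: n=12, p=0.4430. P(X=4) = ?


C(12,4) = 495
p^4 = 0.038514
(1-p)^8 = 0.009265
P = 495 * 0.038514 * 0.009265 = 0.1766

P(X=4) = 0.1766


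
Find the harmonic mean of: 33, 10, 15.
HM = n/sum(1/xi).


Sum of reciprocals = 1/33 + 1/10 + 1/15 = 0.196970
HM = 3/0.196970 = 15.2308

HM = 15.2308


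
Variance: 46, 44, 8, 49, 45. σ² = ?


Mean = 38.4000
Squared deviations: 57.7600, 31.3600, 924.1600, 112.3600, 43.5600
Sum = 1169.2000
Variance = 1169.2000/5 = 233.8400

Variance = 233.8400


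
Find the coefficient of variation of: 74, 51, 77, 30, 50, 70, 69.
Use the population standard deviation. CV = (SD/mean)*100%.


Mean = 60.1429
SD = 15.7972
CV = (15.7972/60.1429)*100 = 26.2661%

CV = 26.2661%


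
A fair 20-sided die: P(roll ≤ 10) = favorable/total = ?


Favorable outcomes (roll ≤ 10): 10
Total outcomes = 20
P = 10/20 = 0.5000

P = 0.5000


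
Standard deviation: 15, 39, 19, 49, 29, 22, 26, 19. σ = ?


Mean = 27.2500
Variance = 116.1875
SD = sqrt(116.1875) = 10.7790

SD = 10.7790


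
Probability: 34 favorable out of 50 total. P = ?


P = 34/50 = 0.6800

P = 0.6800


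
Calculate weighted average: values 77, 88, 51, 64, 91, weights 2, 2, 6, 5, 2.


Numerator = 77*2 + 88*2 + 51*6 + 64*5 + 91*2 = 1138
Denominator = 2 + 2 + 6 + 5 + 2 = 17
WM = 1138/17 = 66.9412

WM = 66.9412


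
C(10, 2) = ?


C(10,2) = 10!/(2! × 8!)
= 3628800/(2 × 40320)
= 45

C(10,2) = 45


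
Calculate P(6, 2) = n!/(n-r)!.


P(6,2) = 6!/4!
= 720/24
= 30

P(6,2) = 30


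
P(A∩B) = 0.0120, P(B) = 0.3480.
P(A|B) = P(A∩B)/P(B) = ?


P(A|B) = 0.0120/0.3480 = 0.0345

P(A|B) = 0.0345


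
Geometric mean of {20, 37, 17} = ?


Product = 20 × 37 × 17 = 12580
GM = 12580^(1/3) = 23.2573

GM = 23.2573


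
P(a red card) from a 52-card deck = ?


26 red cards in 52 cards
P = 26/52 = 0.5000

P = 0.5000


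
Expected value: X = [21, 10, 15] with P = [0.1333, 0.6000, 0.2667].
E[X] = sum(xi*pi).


E[X] = 21*0.1333 + 10*0.6000 + 15*0.2667
= 2.7993 + 6.0000 + 4.0005
= 12.7998

E[X] = 12.7998


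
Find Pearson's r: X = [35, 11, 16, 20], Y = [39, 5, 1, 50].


Mean X = 20.5000, Mean Y = 23.7500
SD X = 8.958236, SD Y = 21.158627
Cov = 122.125000
r = 122.125000/(8.958236*21.158627) = 0.6443

r = 0.6443


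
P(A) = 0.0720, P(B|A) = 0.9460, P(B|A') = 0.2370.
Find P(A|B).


P(B) = P(B|A)*P(A) + P(B|A')*P(A')
= 0.9460*0.0720 + 0.2370*0.9280
= 0.068112 + 0.219936 = 0.288048
P(A|B) = 0.068112/0.288048 = 0.2365

P(A|B) = 0.2365


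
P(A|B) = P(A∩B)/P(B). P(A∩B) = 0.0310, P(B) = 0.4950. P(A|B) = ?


P(A|B) = 0.0310/0.4950 = 0.0626

P(A|B) = 0.0626


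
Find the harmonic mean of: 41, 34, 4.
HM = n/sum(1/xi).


Sum of reciprocals = 1/41 + 1/34 + 1/4 = 0.303802
HM = 3/0.303802 = 9.8749

HM = 9.8749


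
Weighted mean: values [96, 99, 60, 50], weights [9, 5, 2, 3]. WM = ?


Numerator = 96*9 + 99*5 + 60*2 + 50*3 = 1629
Denominator = 9 + 5 + 2 + 3 = 19
WM = 1629/19 = 85.7368

WM = 85.7368


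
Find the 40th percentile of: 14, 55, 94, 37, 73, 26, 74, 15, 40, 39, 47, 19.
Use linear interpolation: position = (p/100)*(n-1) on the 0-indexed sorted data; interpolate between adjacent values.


Sorted: 14, 15, 19, 26, 37, 39, 40, 47, 55, 73, 74, 94
n = 12
Index = 40/100 * 11 = 4.4000
Lower = data[4] = 37, Upper = data[5] = 39
P40 = 37 + 0.4000*(2) = 37.8000

P40 = 37.8000


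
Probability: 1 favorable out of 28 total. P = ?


P = 1/28 = 0.0357

P = 0.0357


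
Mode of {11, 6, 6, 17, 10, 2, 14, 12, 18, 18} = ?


Frequencies: 2:1, 6:2, 10:1, 11:1, 12:1, 14:1, 17:1, 18:2
Max frequency = 2
Mode = 6, 18

Mode = 6, 18


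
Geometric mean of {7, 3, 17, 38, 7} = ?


Product = 7 × 3 × 17 × 38 × 7 = 94962
GM = 94962^(1/5) = 9.8971

GM = 9.8971


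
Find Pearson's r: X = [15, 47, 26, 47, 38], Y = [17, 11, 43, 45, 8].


Mean X = 34.6000, Mean Y = 24.8000
SD X = 12.467558, SD Y = 15.954937
Cov = 3.720000
r = 3.720000/(12.467558*15.954937) = 0.0187

r = 0.0187


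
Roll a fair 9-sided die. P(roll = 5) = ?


Favorable outcomes (roll = 5): 1
Total outcomes = 9
P = 1/9 = 0.1111

P = 0.1111


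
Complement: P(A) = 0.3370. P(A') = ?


P(not A) = 1 - 0.3370 = 0.6630

P(not A) = 0.6630


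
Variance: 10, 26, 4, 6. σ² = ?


Mean = 11.5000
Squared deviations: 2.2500, 210.2500, 56.2500, 30.2500
Sum = 299.0000
Variance = 299.0000/4 = 74.7500

Variance = 74.7500


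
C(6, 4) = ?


C(6,4) = 6!/(4! × 2!)
= 720/(24 × 2)
= 15

C(6,4) = 15


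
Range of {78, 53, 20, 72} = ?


Max = 78, Min = 20
Range = 78 - 20 = 58

Range = 58


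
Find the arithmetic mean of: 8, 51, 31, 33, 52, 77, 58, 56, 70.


Sum = 8 + 51 + 31 + 33 + 52 + 77 + 58 + 56 + 70 = 436
n = 9
Mean = 436/9 = 48.4444

Mean = 48.4444


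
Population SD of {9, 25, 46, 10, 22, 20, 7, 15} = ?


Mean = 19.2500
Variance = 139.4375
SD = sqrt(139.4375) = 11.8084

SD = 11.8084


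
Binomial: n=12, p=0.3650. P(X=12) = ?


C(12,12) = 1
p^12 = 5.591320e-06
(1-p)^0 = 1.000000
P = 1 * 5.591320e-06 * 1.000000 = 5.5913e-06

P(X=12) = 5.5913e-06


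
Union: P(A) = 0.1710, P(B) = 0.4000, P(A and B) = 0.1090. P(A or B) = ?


P(A∪B) = 0.1710 + 0.4000 - 0.1090
= 0.5710 - 0.1090
= 0.4620

P(A∪B) = 0.4620


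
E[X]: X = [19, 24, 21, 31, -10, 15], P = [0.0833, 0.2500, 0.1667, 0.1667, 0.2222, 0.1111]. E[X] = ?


E[X] = 19*0.0833 + 24*0.2500 + 21*0.1667 + 31*0.1667 - 10*0.2222 + 15*0.1111
= 1.5827 + 6.0000 + 3.5007 + 5.1677 - 2.2220 + 1.6665
= 15.6956

E[X] = 15.6956


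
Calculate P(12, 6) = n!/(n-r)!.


P(12,6) = 12!/6!
= 479001600/720
= 665280

P(12,6) = 665280


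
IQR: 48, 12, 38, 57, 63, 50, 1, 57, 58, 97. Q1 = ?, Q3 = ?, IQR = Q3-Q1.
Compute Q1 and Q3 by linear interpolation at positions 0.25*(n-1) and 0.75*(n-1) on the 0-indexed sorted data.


Sorted: 1, 12, 38, 48, 50, 57, 57, 58, 63, 97
Q1 (25th %ile) = 40.5000
Q3 (75th %ile) = 57.7500
IQR = 57.7500 - 40.5000 = 17.2500

IQR = 17.2500


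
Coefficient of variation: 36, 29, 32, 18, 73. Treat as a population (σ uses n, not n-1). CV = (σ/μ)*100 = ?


Mean = 37.6000
SD = 18.6826
CV = (18.6826/37.6000)*100 = 49.6878%

CV = 49.6878%


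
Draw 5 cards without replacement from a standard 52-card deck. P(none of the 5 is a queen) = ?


P(no queens) = (48/52) × (47/51) × (46/50) × (45/49) × (44/48)
= 0.6588

P = 0.6588


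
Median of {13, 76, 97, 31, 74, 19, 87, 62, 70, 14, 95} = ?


Sorted: 13, 14, 19, 31, 62, 70, 74, 76, 87, 95, 97
n = 11 (odd)
Middle value = 70

Median = 70


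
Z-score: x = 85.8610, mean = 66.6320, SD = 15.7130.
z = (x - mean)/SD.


z = (85.8610 - 66.6320)/15.7130
= 19.2290/15.7130
= 1.2238

z = 1.2238


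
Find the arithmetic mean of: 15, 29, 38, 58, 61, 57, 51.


Sum = 15 + 29 + 38 + 58 + 61 + 57 + 51 = 309
n = 7
Mean = 309/7 = 44.1429

Mean = 44.1429


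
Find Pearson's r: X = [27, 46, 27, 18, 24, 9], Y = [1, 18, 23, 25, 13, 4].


Mean X = 25.1667, Mean Y = 14.0000
SD X = 11.216308, SD Y = 9.018500
Cov = 26.666667
r = 26.666667/(11.216308*9.018500) = 0.2636

r = 0.2636


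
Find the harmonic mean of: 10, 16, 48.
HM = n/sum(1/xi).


Sum of reciprocals = 1/10 + 1/16 + 1/48 = 0.183333
HM = 3/0.183333 = 16.3636

HM = 16.3636


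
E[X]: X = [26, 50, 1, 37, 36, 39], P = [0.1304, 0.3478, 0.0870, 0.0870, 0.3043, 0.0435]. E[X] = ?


E[X] = 26*0.1304 + 50*0.3478 + 1*0.0870 + 37*0.0870 + 36*0.3043 + 39*0.0435
= 3.3904 + 17.3900 + 0.0870 + 3.2190 + 10.9548 + 1.6965
= 36.7377

E[X] = 36.7377


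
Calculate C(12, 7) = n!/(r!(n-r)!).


C(12,7) = 12!/(7! × 5!)
= 479001600/(5040 × 120)
= 792

C(12,7) = 792


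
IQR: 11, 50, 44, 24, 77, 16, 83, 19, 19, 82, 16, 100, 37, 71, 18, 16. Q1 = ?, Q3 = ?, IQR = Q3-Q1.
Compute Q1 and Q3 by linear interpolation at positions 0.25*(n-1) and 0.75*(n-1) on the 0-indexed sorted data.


Sorted: 11, 16, 16, 16, 18, 19, 19, 24, 37, 44, 50, 71, 77, 82, 83, 100
Q1 (25th %ile) = 17.5000
Q3 (75th %ile) = 72.5000
IQR = 72.5000 - 17.5000 = 55.0000

IQR = 55.0000


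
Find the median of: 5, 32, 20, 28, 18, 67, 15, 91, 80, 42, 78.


Sorted: 5, 15, 18, 20, 28, 32, 42, 67, 78, 80, 91
n = 11 (odd)
Middle value = 32

Median = 32


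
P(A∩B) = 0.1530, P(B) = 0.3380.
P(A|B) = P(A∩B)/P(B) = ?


P(A|B) = 0.1530/0.3380 = 0.4527

P(A|B) = 0.4527


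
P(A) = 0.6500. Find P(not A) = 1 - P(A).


P(not A) = 1 - 0.6500 = 0.3500

P(not A) = 0.3500


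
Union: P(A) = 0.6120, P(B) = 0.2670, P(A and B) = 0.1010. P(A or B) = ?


P(A∪B) = 0.6120 + 0.2670 - 0.1010
= 0.8790 - 0.1010
= 0.7780

P(A∪B) = 0.7780


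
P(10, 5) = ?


P(10,5) = 10!/5!
= 3628800/120
= 30240

P(10,5) = 30240


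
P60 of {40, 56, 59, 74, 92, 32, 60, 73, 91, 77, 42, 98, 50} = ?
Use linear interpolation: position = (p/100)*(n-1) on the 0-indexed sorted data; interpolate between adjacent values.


Sorted: 32, 40, 42, 50, 56, 59, 60, 73, 74, 77, 91, 92, 98
n = 13
Index = 60/100 * 12 = 7.2000
Lower = data[7] = 73, Upper = data[8] = 74
P60 = 73 + 0.2000*(1) = 73.2000

P60 = 73.2000


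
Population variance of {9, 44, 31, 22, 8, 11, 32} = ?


Mean = 22.4286
Squared deviations: 180.3265, 465.3265, 73.4694, 0.1837, 208.1837, 130.6122, 91.6122
Sum = 1149.7143
Variance = 1149.7143/7 = 164.2449

Variance = 164.2449


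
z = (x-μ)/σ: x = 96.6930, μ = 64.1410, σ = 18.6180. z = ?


z = (96.6930 - 64.1410)/18.6180
= 32.5520/18.6180
= 1.7484

z = 1.7484


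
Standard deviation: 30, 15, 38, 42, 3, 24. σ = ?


Mean = 25.3333
Variance = 177.8889
SD = sqrt(177.8889) = 13.3375

SD = 13.3375


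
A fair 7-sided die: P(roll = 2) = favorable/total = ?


Favorable outcomes (roll = 2): 1
Total outcomes = 7
P = 1/7 = 0.1429

P = 0.1429


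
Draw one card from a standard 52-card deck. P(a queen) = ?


4 queens in 52 cards
P = 4/52 = 0.0769

P = 0.0769


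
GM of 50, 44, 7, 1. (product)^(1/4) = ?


Product = 50 × 44 × 7 × 1 = 15400
GM = 15400^(1/4) = 11.1399

GM = 11.1399


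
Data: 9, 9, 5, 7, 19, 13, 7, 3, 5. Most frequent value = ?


Frequencies: 3:1, 5:2, 7:2, 9:2, 13:1, 19:1
Max frequency = 2
Mode = 5, 7, 9

Mode = 5, 7, 9


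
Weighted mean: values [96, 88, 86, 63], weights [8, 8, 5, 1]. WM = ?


Numerator = 96*8 + 88*8 + 86*5 + 63*1 = 1965
Denominator = 8 + 8 + 5 + 1 = 22
WM = 1965/22 = 89.3182

WM = 89.3182


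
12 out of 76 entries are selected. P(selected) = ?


P = 12/76 = 0.1579

P = 0.1579


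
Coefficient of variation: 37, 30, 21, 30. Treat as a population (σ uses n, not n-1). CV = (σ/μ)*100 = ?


Mean = 29.5000
SD = 5.6789
CV = (5.6789/29.5000)*100 = 19.2505%

CV = 19.2505%


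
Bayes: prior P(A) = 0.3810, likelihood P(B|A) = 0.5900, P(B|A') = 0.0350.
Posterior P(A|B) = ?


P(B) = P(B|A)*P(A) + P(B|A')*P(A')
= 0.5900*0.3810 + 0.0350*0.6190
= 0.224790 + 0.021665 = 0.246455
P(A|B) = 0.224790/0.246455 = 0.9121

P(A|B) = 0.9121


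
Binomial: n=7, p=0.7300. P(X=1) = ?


C(7,1) = 7
p^1 = 0.730000
(1-p)^6 = 0.000387
P = 7 * 0.730000 * 0.000387 = 0.0020

P(X=1) = 0.0020


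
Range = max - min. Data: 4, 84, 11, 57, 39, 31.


Max = 84, Min = 4
Range = 84 - 4 = 80

Range = 80


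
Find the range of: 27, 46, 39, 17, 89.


Max = 89, Min = 17
Range = 89 - 17 = 72

Range = 72


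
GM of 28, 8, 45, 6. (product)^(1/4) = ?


Product = 28 × 8 × 45 × 6 = 60480
GM = 60480^(1/4) = 15.6821

GM = 15.6821


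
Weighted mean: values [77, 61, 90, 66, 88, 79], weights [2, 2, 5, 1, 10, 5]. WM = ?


Numerator = 77*2 + 61*2 + 90*5 + 66*1 + 88*10 + 79*5 = 2067
Denominator = 2 + 2 + 5 + 1 + 10 + 5 = 25
WM = 2067/25 = 82.6800

WM = 82.6800


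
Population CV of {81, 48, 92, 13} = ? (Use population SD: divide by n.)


Mean = 58.5000
SD = 30.8585
CV = (30.8585/58.5000)*100 = 52.7497%

CV = 52.7497%


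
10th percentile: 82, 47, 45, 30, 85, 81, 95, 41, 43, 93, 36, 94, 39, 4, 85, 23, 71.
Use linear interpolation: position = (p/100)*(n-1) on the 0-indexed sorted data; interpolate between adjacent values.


Sorted: 4, 23, 30, 36, 39, 41, 43, 45, 47, 71, 81, 82, 85, 85, 93, 94, 95
n = 17
Index = 10/100 * 16 = 1.6000
Lower = data[1] = 23, Upper = data[2] = 30
P10 = 23 + 0.6000*(7) = 27.2000

P10 = 27.2000


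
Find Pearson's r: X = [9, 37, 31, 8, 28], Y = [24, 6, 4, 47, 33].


Mean X = 22.6000, Mean Y = 22.8000
SD X = 11.876026, SD Y = 16.289874
Cov = -142.880000
r = -142.880000/(11.876026*16.289874) = -0.7386

r = -0.7386


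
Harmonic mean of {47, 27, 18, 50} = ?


Sum of reciprocals = 1/47 + 1/27 + 1/18 + 1/50 = 0.133869
HM = 4/0.133869 = 29.8799

HM = 29.8799


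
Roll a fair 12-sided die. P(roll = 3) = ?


Favorable outcomes (roll = 3): 1
Total outcomes = 12
P = 1/12 = 0.0833

P = 0.0833


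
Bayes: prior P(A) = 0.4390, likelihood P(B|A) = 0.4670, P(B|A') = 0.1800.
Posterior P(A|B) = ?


P(B) = P(B|A)*P(A) + P(B|A')*P(A')
= 0.4670*0.4390 + 0.1800*0.5610
= 0.205013 + 0.100980 = 0.305993
P(A|B) = 0.205013/0.305993 = 0.6700

P(A|B) = 0.6700


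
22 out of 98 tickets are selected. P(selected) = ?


P = 22/98 = 0.2245

P = 0.2245


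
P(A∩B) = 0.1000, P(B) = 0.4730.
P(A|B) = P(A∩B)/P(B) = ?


P(A|B) = 0.1000/0.4730 = 0.2114

P(A|B) = 0.2114


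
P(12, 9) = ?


P(12,9) = 12!/3!
= 479001600/6
= 79833600

P(12,9) = 79833600


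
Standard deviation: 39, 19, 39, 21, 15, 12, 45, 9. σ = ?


Mean = 24.8750
Variance = 171.1094
SD = sqrt(171.1094) = 13.0809

SD = 13.0809


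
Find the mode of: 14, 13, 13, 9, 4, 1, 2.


Frequencies: 1:1, 2:1, 4:1, 9:1, 13:2, 14:1
Max frequency = 2
Mode = 13

Mode = 13


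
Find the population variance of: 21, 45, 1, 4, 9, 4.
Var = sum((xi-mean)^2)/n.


Mean = 14.0000
Squared deviations: 49.0000, 961.0000, 169.0000, 100.0000, 25.0000, 100.0000
Sum = 1404.0000
Variance = 1404.0000/6 = 234.0000

Variance = 234.0000


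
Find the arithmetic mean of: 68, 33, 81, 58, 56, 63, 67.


Sum = 68 + 33 + 81 + 58 + 56 + 63 + 67 = 426
n = 7
Mean = 426/7 = 60.8571

Mean = 60.8571


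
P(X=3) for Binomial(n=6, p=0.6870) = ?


C(6,3) = 20
p^3 = 0.324243
(1-p)^3 = 0.030664
P = 20 * 0.324243 * 0.030664 = 0.1989

P(X=3) = 0.1989


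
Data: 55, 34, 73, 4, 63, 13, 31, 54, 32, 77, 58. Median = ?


Sorted: 4, 13, 31, 32, 34, 54, 55, 58, 63, 73, 77
n = 11 (odd)
Middle value = 54

Median = 54


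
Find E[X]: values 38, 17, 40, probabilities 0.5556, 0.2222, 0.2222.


E[X] = 38*0.5556 + 17*0.2222 + 40*0.2222
= 21.1128 + 3.7774 + 8.8880
= 33.7782

E[X] = 33.7782


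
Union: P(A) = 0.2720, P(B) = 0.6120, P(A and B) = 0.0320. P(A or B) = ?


P(A∪B) = 0.2720 + 0.6120 - 0.0320
= 0.8840 - 0.0320
= 0.8520

P(A∪B) = 0.8520


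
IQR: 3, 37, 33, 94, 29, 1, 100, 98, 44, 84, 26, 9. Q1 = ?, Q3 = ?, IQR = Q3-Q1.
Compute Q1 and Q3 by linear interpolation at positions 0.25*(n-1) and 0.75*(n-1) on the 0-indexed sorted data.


Sorted: 1, 3, 9, 26, 29, 33, 37, 44, 84, 94, 98, 100
Q1 (25th %ile) = 21.7500
Q3 (75th %ile) = 86.5000
IQR = 86.5000 - 21.7500 = 64.7500

IQR = 64.7500


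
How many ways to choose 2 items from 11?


C(11,2) = 11!/(2! × 9!)
= 39916800/(2 × 362880)
= 55

C(11,2) = 55


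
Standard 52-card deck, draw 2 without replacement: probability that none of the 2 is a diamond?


P(no diamonds) = (39/52) × (38/51)
= 0.5588

P = 0.5588


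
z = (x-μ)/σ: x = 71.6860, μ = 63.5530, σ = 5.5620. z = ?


z = (71.6860 - 63.5530)/5.5620
= 8.1330/5.5620
= 1.4622

z = 1.4622


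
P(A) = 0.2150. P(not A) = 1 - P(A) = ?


P(not A) = 1 - 0.2150 = 0.7850

P(not A) = 0.7850


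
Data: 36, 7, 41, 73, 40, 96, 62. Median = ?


Sorted: 7, 36, 40, 41, 62, 73, 96
n = 7 (odd)
Middle value = 41

Median = 41


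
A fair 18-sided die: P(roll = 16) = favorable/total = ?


Favorable outcomes (roll = 16): 1
Total outcomes = 18
P = 1/18 = 0.0556

P = 0.0556


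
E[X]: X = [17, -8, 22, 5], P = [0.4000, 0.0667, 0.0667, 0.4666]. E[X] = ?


E[X] = 17*0.4000 - 8*0.0667 + 22*0.0667 + 5*0.4666
= 6.8000 - 0.5336 + 1.4674 + 2.3330
= 10.0668

E[X] = 10.0668


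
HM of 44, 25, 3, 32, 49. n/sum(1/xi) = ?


Sum of reciprocals = 1/44 + 1/25 + 1/3 + 1/32 + 1/49 = 0.447719
HM = 5/0.447719 = 11.1677

HM = 11.1677


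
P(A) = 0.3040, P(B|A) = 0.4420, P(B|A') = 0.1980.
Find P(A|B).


P(B) = P(B|A)*P(A) + P(B|A')*P(A')
= 0.4420*0.3040 + 0.1980*0.6960
= 0.134368 + 0.137808 = 0.272176
P(A|B) = 0.134368/0.272176 = 0.4937

P(A|B) = 0.4937


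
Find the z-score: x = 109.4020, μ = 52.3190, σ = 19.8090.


z = (109.4020 - 52.3190)/19.8090
= 57.0830/19.8090
= 2.8817

z = 2.8817


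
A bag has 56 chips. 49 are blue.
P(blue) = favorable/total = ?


P = 49/56 = 0.8750

P = 0.8750


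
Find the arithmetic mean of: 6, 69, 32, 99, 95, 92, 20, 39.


Sum = 6 + 69 + 32 + 99 + 95 + 92 + 20 + 39 = 452
n = 8
Mean = 452/8 = 56.5000

Mean = 56.5000


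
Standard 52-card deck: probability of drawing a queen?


4 queens in 52 cards
P = 4/52 = 0.0769

P = 0.0769


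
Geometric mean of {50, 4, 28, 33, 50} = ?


Product = 50 × 4 × 28 × 33 × 50 = 9240000
GM = 9240000^(1/5) = 24.7249

GM = 24.7249


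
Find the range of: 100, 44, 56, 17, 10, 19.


Max = 100, Min = 10
Range = 100 - 10 = 90

Range = 90


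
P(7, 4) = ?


P(7,4) = 7!/3!
= 5040/6
= 840

P(7,4) = 840


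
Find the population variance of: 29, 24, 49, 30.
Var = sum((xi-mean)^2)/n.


Mean = 33.0000
Squared deviations: 16.0000, 81.0000, 256.0000, 9.0000
Sum = 362.0000
Variance = 362.0000/4 = 90.5000

Variance = 90.5000


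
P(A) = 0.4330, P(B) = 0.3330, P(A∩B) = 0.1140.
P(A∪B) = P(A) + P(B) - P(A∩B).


P(A∪B) = 0.4330 + 0.3330 - 0.1140
= 0.7660 - 0.1140
= 0.6520

P(A∪B) = 0.6520


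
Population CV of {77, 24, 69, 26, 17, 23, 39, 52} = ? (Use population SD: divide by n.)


Mean = 40.8750
SD = 21.2687
CV = (21.2687/40.8750)*100 = 52.0336%

CV = 52.0336%


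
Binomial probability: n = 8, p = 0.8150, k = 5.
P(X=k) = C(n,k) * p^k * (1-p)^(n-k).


C(8,5) = 56
p^5 = 0.359574
(1-p)^3 = 0.006332
P = 56 * 0.359574 * 0.006332 = 0.1275

P(X=5) = 0.1275


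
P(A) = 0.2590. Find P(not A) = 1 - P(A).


P(not A) = 1 - 0.2590 = 0.7410

P(not A) = 0.7410


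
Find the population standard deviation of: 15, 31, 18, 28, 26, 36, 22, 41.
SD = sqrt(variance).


Mean = 27.1250
Variance = 68.1094
SD = sqrt(68.1094) = 8.2528

SD = 8.2528


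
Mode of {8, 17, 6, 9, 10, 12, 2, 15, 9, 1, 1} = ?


Frequencies: 1:2, 2:1, 6:1, 8:1, 9:2, 10:1, 12:1, 15:1, 17:1
Max frequency = 2
Mode = 1, 9

Mode = 1, 9


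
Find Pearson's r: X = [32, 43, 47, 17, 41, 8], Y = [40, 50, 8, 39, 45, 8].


Mean X = 31.3333, Mean Y = 31.6667
SD X = 14.290634, SD Y = 17.113997
Cov = 70.777778
r = 70.777778/(14.290634*17.113997) = 0.2894

r = 0.2894


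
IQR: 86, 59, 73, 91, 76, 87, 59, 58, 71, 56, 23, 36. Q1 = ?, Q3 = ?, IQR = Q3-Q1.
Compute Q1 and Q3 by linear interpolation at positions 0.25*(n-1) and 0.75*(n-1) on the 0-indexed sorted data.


Sorted: 23, 36, 56, 58, 59, 59, 71, 73, 76, 86, 87, 91
Q1 (25th %ile) = 57.5000
Q3 (75th %ile) = 78.5000
IQR = 78.5000 - 57.5000 = 21.0000

IQR = 21.0000


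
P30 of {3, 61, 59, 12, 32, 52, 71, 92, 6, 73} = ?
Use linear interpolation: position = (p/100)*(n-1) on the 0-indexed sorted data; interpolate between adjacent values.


Sorted: 3, 6, 12, 32, 52, 59, 61, 71, 73, 92
n = 10
Index = 30/100 * 9 = 2.7000
Lower = data[2] = 12, Upper = data[3] = 32
P30 = 12 + 0.7000*(20) = 26.0000

P30 = 26.0000


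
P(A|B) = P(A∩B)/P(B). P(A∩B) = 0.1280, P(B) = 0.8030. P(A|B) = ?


P(A|B) = 0.1280/0.8030 = 0.1594

P(A|B) = 0.1594


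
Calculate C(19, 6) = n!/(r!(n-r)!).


C(19,6) = 19!/(6! × 13!)
= 121645100408832000/(720 × 6227020800)
= 27132

C(19,6) = 27132


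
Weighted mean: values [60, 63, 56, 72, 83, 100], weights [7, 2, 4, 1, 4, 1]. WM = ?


Numerator = 60*7 + 63*2 + 56*4 + 72*1 + 83*4 + 100*1 = 1274
Denominator = 7 + 2 + 4 + 1 + 4 + 1 = 19
WM = 1274/19 = 67.0526

WM = 67.0526


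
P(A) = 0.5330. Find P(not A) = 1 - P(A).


P(not A) = 1 - 0.5330 = 0.4670

P(not A) = 0.4670


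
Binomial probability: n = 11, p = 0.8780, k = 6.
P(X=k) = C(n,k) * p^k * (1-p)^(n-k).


C(11,6) = 462
p^6 = 0.458107
(1-p)^5 = 2.702708e-05
P = 462 * 0.458107 * 2.702708e-05 = 0.0057

P(X=6) = 0.0057


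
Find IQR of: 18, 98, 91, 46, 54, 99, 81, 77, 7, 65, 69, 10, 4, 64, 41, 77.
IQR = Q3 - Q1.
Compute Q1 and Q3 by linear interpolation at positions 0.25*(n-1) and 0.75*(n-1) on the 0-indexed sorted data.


Sorted: 4, 7, 10, 18, 41, 46, 54, 64, 65, 69, 77, 77, 81, 91, 98, 99
Q1 (25th %ile) = 35.2500
Q3 (75th %ile) = 78.0000
IQR = 78.0000 - 35.2500 = 42.7500

IQR = 42.7500


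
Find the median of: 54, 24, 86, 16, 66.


Sorted: 16, 24, 54, 66, 86
n = 5 (odd)
Middle value = 54

Median = 54


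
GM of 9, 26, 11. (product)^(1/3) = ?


Product = 9 × 26 × 11 = 2574
GM = 2574^(1/3) = 13.7047

GM = 13.7047


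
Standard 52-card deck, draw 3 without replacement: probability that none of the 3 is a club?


P(no clubs) = (39/52) × (38/51) × (37/50)
= 0.4135

P = 0.4135


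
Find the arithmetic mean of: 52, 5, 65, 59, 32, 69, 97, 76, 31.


Sum = 52 + 5 + 65 + 59 + 32 + 69 + 97 + 76 + 31 = 486
n = 9
Mean = 486/9 = 54.0000

Mean = 54.0000


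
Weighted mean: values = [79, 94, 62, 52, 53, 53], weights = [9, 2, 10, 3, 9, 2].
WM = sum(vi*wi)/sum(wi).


Numerator = 79*9 + 94*2 + 62*10 + 52*3 + 53*9 + 53*2 = 2258
Denominator = 9 + 2 + 10 + 3 + 9 + 2 = 35
WM = 2258/35 = 64.5143

WM = 64.5143


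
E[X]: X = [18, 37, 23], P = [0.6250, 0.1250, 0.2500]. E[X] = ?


E[X] = 18*0.6250 + 37*0.1250 + 23*0.2500
= 11.2500 + 4.6250 + 5.7500
= 21.6250

E[X] = 21.6250


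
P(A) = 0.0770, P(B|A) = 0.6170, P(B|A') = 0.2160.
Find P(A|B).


P(B) = P(B|A)*P(A) + P(B|A')*P(A')
= 0.6170*0.0770 + 0.2160*0.9230
= 0.047509 + 0.199368 = 0.246877
P(A|B) = 0.047509/0.246877 = 0.1924

P(A|B) = 0.1924


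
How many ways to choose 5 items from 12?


C(12,5) = 12!/(5! × 7!)
= 479001600/(120 × 5040)
= 792

C(12,5) = 792


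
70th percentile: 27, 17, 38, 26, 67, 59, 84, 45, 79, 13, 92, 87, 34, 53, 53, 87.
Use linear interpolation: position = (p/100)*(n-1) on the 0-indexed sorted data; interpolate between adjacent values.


Sorted: 13, 17, 26, 27, 34, 38, 45, 53, 53, 59, 67, 79, 84, 87, 87, 92
n = 16
Index = 70/100 * 15 = 10.5000
Lower = data[10] = 67, Upper = data[11] = 79
P70 = 67 + 0.5000*(12) = 73.0000

P70 = 73.0000


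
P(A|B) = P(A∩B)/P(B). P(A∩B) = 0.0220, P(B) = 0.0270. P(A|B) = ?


P(A|B) = 0.0220/0.0270 = 0.8148

P(A|B) = 0.8148


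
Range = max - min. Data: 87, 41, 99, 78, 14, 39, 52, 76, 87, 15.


Max = 99, Min = 14
Range = 99 - 14 = 85

Range = 85


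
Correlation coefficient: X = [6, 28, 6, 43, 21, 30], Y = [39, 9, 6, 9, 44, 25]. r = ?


Mean X = 22.3333, Mean Y = 22.0000
SD X = 13.249738, SD Y = 15.143756
Cov = -60.833333
r = -60.833333/(13.249738*15.143756) = -0.3032

r = -0.3032


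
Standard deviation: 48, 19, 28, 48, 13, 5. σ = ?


Mean = 26.8333
Variance = 271.1389
SD = sqrt(271.1389) = 16.4663

SD = 16.4663


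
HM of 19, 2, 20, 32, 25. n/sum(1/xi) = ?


Sum of reciprocals = 1/19 + 1/2 + 1/20 + 1/32 + 1/25 = 0.673882
HM = 5/0.673882 = 7.4197

HM = 7.4197


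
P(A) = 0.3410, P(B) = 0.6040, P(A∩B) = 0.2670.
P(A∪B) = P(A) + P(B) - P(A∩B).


P(A∪B) = 0.3410 + 0.6040 - 0.2670
= 0.9450 - 0.2670
= 0.6780

P(A∪B) = 0.6780


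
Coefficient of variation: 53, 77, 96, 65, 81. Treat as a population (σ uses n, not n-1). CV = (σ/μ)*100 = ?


Mean = 74.4000
SD = 14.5822
CV = (14.5822/74.4000)*100 = 19.5997%

CV = 19.5997%


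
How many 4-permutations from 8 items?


P(8,4) = 8!/4!
= 40320/24
= 1680

P(8,4) = 1680


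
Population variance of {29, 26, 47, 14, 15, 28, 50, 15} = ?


Mean = 28.0000
Squared deviations: 1.0000, 4.0000, 361.0000, 196.0000, 169.0000, 0, 484.0000, 169.0000
Sum = 1384.0000
Variance = 1384.0000/8 = 173.0000

Variance = 173.0000


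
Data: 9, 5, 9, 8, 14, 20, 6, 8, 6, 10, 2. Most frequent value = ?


Frequencies: 2:1, 5:1, 6:2, 8:2, 9:2, 10:1, 14:1, 20:1
Max frequency = 2
Mode = 6, 8, 9

Mode = 6, 8, 9


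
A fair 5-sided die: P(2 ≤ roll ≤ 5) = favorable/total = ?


Favorable outcomes (2 ≤ roll ≤ 5): 4
Total outcomes = 5
P = 4/5 = 0.8000

P = 0.8000


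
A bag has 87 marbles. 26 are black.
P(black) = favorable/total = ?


P = 26/87 = 0.2989

P = 0.2989


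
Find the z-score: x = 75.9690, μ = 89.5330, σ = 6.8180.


z = (75.9690 - 89.5330)/6.8180
= -13.5640/6.8180
= -1.9894

z = -1.9894


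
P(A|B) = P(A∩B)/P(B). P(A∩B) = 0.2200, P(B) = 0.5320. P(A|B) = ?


P(A|B) = 0.2200/0.5320 = 0.4135

P(A|B) = 0.4135


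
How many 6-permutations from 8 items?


P(8,6) = 8!/2!
= 40320/2
= 20160

P(8,6) = 20160


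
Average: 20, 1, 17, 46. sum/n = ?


Sum = 20 + 1 + 17 + 46 = 84
n = 4
Mean = 84/4 = 21.0000

Mean = 21.0000


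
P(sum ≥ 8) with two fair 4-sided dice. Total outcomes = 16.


Total outcomes = 4×4 = 16
Favorable (sum ≥ 8): 1
P = 1/16 = 0.0625

P = 0.0625


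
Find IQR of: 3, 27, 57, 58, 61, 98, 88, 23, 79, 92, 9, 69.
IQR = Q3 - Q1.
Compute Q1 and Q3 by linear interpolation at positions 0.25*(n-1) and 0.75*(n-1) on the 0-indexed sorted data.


Sorted: 3, 9, 23, 27, 57, 58, 61, 69, 79, 88, 92, 98
Q1 (25th %ile) = 26.0000
Q3 (75th %ile) = 81.2500
IQR = 81.2500 - 26.0000 = 55.2500

IQR = 55.2500


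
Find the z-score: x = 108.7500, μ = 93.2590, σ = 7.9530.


z = (108.7500 - 93.2590)/7.9530
= 15.4910/7.9530
= 1.9478

z = 1.9478


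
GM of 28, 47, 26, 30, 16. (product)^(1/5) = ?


Product = 28 × 47 × 26 × 30 × 16 = 16423680
GM = 16423680^(1/5) = 27.7392

GM = 27.7392


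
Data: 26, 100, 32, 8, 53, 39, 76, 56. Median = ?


Sorted: 8, 26, 32, 39, 53, 56, 76, 100
n = 8 (even)
Middle values: 39 and 53
Median = (39+53)/2 = 46.0000

Median = 46.0000


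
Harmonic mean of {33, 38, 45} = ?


Sum of reciprocals = 1/33 + 1/38 + 1/45 = 0.078841
HM = 3/0.078841 = 38.0512

HM = 38.0512


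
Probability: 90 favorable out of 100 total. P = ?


P = 90/100 = 0.9000

P = 0.9000


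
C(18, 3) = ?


C(18,3) = 18!/(3! × 15!)
= 6402373705728000/(6 × 1307674368000)
= 816

C(18,3) = 816


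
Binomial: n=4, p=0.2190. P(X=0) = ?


C(4,0) = 1
p^0 = 1.000000
(1-p)^4 = 0.372052
P = 1 * 1.000000 * 0.372052 = 0.3721

P(X=0) = 0.3721


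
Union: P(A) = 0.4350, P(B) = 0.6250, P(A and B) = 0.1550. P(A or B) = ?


P(A∪B) = 0.4350 + 0.6250 - 0.1550
= 1.0600 - 0.1550
= 0.9050

P(A∪B) = 0.9050


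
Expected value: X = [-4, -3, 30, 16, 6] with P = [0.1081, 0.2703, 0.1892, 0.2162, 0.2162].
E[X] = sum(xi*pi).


E[X] = -4*0.1081 - 3*0.2703 + 30*0.1892 + 16*0.2162 + 6*0.2162
= -0.4324 - 0.8109 + 5.6760 + 3.4592 + 1.2972
= 9.1891

E[X] = 9.1891


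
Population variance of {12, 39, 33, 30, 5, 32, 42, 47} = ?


Mean = 30.0000
Squared deviations: 324.0000, 81.0000, 9.0000, 0, 625.0000, 4.0000, 144.0000, 289.0000
Sum = 1476.0000
Variance = 1476.0000/8 = 184.5000

Variance = 184.5000


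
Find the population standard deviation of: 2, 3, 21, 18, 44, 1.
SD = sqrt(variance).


Mean = 14.8333
Variance = 232.4722
SD = sqrt(232.4722) = 15.2470

SD = 15.2470
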